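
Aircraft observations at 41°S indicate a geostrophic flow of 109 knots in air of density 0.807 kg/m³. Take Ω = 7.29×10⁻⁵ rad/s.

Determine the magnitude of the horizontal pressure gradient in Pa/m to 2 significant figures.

Coriolis parameter at 41°S:
f = 2Ω sin φ = 2 × 7.29×10⁻⁵ × sin 41° = 9.57×10⁻⁵ s⁻¹
Wind speed in SI: 109 knots = 56.1 m/s
Geostrophic balance rearranged: |∂P/∂n| = f ρ V_g
|∂P/∂n| = 9.57×10⁻⁵ × 0.807 × 56.1 = 4.33×10⁻³ Pa/m

4.3×10⁻³ Pa/m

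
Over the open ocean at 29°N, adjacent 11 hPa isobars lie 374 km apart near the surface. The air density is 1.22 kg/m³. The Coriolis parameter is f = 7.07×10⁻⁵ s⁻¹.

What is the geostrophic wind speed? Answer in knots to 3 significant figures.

66.3 knots

Pressure gradient: |∂P/∂n| = 1100 Pa / 374000 m = 2.94×10⁻³ Pa/m
Geostrophic balance (pressure-gradient force = Coriolis force):
V_g = (1/(fρ)) |∂P/∂n| = 2.94×10⁻³ / (7.07×10⁻⁵ × 1.22) = 34.1 m/s
Converting: 34.1 m/s × 1.944 = 66.3 knots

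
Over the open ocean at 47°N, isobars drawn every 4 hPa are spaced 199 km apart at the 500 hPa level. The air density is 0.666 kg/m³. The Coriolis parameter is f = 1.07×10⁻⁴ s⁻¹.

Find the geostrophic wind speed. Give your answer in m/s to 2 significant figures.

28 m/s

Pressure gradient: |∂P/∂n| = 400 Pa / 199000 m = 2.01×10⁻³ Pa/m
Geostrophic balance (pressure-gradient force = Coriolis force):
V_g = (1/(fρ)) |∂P/∂n| = 2.01×10⁻³ / (1.07×10⁻⁴ × 0.666) = 28.2 m/s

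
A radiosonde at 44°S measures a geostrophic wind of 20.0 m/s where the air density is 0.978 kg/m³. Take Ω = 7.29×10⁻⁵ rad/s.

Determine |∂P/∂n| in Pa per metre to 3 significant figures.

Coriolis parameter at 44°S:
f = 2Ω sin φ = 2 × 7.29×10⁻⁵ × sin 44° = 1.01×10⁻⁴ s⁻¹
Geostrophic balance rearranged: |∂P/∂n| = f ρ V_g
|∂P/∂n| = 1.01×10⁻⁴ × 0.978 × 20.0 = 1.98×10⁻³ Pa/m

1.98×10⁻³ Pa/m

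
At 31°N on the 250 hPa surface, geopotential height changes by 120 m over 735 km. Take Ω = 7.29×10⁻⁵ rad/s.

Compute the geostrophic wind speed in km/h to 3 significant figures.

76.8 km/h

Coriolis parameter at 31°N:
f = 2Ω sin φ = 2 × 7.29×10⁻⁵ × sin 31° = 7.51×10⁻⁵ s⁻¹
Height gradient: |∂Z/∂n| = 120 m / 735000 m = 1.63×10⁻⁴
On a pressure surface, geostrophic balance gives V_g = (g/f)|∂Z/∂n|:
V_g = 9.81 × 1.63×10⁻⁴ / 7.51×10⁻⁵ = 21.3 m/s
Converting: 21.3 m/s × 3.6 = 76.8 km/h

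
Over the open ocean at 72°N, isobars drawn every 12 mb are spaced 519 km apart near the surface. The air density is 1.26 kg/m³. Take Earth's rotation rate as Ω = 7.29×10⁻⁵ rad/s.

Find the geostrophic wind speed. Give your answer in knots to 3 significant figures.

Coriolis parameter at 72°N:
f = 2Ω sin φ = 2 × 7.29×10⁻⁵ × sin 72° = 1.39×10⁻⁴ s⁻¹
Pressure gradient: |∂P/∂n| = 1200 Pa / 519000 m = 2.31×10⁻³ Pa/m
Geostrophic balance (pressure-gradient force = Coriolis force):
V_g = (1/(fρ)) |∂P/∂n| = 2.31×10⁻³ / (1.39×10⁻⁴ × 1.26) = 13.2 m/s
Converting: 13.2 m/s × 1.944 = 25.7 knots

25.7 knots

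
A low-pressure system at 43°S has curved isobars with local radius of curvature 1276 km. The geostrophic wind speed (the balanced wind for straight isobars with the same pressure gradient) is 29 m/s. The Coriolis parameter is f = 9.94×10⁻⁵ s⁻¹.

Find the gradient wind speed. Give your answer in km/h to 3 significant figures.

87.6 km/h

Around a low, centrifugal force acts outward with Coriolis, so pressure-gradient force balances both:
(1/ρ)|∂P/∂n| = fV + V²/R  →  V² + fR·V − fR·V_g = 0
With fR = 9.94×10⁻⁵ × 1276×10³ m = 127 m/s:
V = [−fR + √((fR)² + 4 fR V_g)]/2 = [−127 + √(127² + 4×127×29)]/2 = 24.3 m/s
Subgeostrophic (V < V_g = 29 m/s), as expected around a low.
Converting: 24.3 m/s × 3.6 = 87.6 km/h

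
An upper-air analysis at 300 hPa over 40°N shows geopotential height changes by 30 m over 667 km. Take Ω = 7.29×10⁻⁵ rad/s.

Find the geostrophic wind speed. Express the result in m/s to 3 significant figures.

Coriolis parameter at 40°N:
f = 2Ω sin φ = 2 × 7.29×10⁻⁵ × sin 40° = 9.37×10⁻⁵ s⁻¹
Height gradient: |∂Z/∂n| = 30 m / 667000 m = 4.50×10⁻⁵
On a pressure surface, geostrophic balance gives V_g = (g/f)|∂Z/∂n|:
V_g = 9.81 × 4.50×10⁻⁵ / 9.37×10⁻⁵ = 4.71 m/s

4.71 m/s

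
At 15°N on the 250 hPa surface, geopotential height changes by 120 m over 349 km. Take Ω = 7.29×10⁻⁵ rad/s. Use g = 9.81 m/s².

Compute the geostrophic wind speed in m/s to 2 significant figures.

89 m/s

Coriolis parameter at 15°N:
f = 2Ω sin φ = 2 × 7.29×10⁻⁵ × sin 15° = 3.77×10⁻⁵ s⁻¹
Height gradient: |∂Z/∂n| = 120 m / 349000 m = 3.44×10⁻⁴
On a pressure surface, geostrophic balance gives V_g = (g/f)|∂Z/∂n|:
V_g = 9.81 × 3.44×10⁻⁴ / 3.77×10⁻⁵ = 89.4 m/s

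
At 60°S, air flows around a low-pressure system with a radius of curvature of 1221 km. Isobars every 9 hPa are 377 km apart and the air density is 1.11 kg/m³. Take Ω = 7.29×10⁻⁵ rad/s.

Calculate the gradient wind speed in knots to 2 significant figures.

30 knots

Coriolis parameter at 60°S:
f = 2Ω sin φ = 2 × 7.29×10⁻⁵ × sin 60° = 1.26×10⁻⁴ s⁻¹
Pressure gradient: |∂P/∂n| = 900 Pa / 377000 m = 2.39×10⁻³ Pa/m
Geostrophic speed: V_g = |∂P/∂n|/(fρ) = 2.39×10⁻³/(1.26×10⁻⁴ × 1.11) = 17.0 m/s
Around a low, centrifugal force acts outward with Coriolis, so pressure-gradient force balances both:
(1/ρ)|∂P/∂n| = fV + V²/R  →  V² + fR·V − fR·V_g = 0
With fR = 1.26×10⁻⁴ × 1221×10³ m = 154 m/s:
V = [−fR + √((fR)² + 4 fR V_g)]/2 = [−154 + √(154² + 4×154×17)]/2 = 15.5 m/s
Subgeostrophic (V < V_g = 17 m/s), as expected around a low.
Converting: 15.5 m/s × 1.944 = 30 knots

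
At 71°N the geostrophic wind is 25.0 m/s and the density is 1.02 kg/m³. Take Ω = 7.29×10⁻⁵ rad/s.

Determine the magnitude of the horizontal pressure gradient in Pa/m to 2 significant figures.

Coriolis parameter at 71°N:
f = 2Ω sin φ = 2 × 7.29×10⁻⁵ × sin 71° = 1.38×10⁻⁴ s⁻¹
Geostrophic balance rearranged: |∂P/∂n| = f ρ V_g
|∂P/∂n| = 1.38×10⁻⁴ × 1.02 × 25.0 = 3.52×10⁻³ Pa/m

3.5×10⁻³ Pa/m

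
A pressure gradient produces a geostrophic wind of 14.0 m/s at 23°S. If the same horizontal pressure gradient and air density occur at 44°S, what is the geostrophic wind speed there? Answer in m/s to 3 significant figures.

7.87 m/s

With the same pressure gradient and density, V_g ∝ 1/f ∝ 1/sin φ.
V₂ = V₁ · sin φ₁ / sin φ₂ = 14.0 × sin 23° / sin 44°
V₂ = 14.0 × 0.3907/0.6947 = 7.87 m/s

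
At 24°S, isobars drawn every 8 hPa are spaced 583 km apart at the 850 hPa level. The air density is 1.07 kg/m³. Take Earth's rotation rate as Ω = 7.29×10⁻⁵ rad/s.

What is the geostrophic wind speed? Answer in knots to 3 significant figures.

Coriolis parameter at 24°S:
f = 2Ω sin φ = 2 × 7.29×10⁻⁵ × sin 24° = 5.93×10⁻⁵ s⁻¹
Pressure gradient: |∂P/∂n| = 800 Pa / 583000 m = 1.37×10⁻³ Pa/m
Geostrophic balance (pressure-gradient force = Coriolis force):
V_g = (1/(fρ)) |∂P/∂n| = 1.37×10⁻³ / (5.93×10⁻⁵ × 1.07) = 21.6 m/s
Converting: 21.6 m/s × 1.944 = 42.0 knots

42.0 knots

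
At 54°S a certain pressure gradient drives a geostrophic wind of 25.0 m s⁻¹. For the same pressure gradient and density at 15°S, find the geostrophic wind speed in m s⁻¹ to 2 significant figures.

78 m s⁻¹

With the same pressure gradient and density, V_g ∝ 1/f ∝ 1/sin φ.
V₂ = V₁ · sin φ₁ / sin φ₂ = 25.0 × sin 54° / sin 15°
V₂ = 25.0 × 0.8090/0.2588 = 78 m s⁻¹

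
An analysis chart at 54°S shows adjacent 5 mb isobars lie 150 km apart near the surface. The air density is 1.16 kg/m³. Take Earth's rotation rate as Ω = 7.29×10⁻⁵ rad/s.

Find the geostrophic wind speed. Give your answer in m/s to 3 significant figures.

Coriolis parameter at 54°S:
f = 2Ω sin φ = 2 × 7.29×10⁻⁵ × sin 54° = 1.18×10⁻⁴ s⁻¹
Pressure gradient: |∂P/∂n| = 500 Pa / 150000 m = 3.33×10⁻³ Pa/m
Geostrophic balance (pressure-gradient force = Coriolis force):
V_g = (1/(fρ)) |∂P/∂n| = 3.33×10⁻³ / (1.18×10⁻⁴ × 1.16) = 24.4 m/s

24.4 m/s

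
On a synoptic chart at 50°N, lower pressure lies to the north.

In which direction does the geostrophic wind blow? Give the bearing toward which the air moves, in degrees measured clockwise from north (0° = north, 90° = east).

The pressure-gradient force points toward the north (bearing 000°).
Geostrophic balance: in the Northern Hemisphere the Coriolis force deflects motion to the right, so the geostrophic wind blows 90° to the right of the pressure-gradient force (low pressure on the left).
Rotating 000° by 90° clockwise gives 090° — the wind blows toward the east.

090°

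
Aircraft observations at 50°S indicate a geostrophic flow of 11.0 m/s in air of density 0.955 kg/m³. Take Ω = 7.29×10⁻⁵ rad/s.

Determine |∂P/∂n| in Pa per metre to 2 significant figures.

Coriolis parameter at 50°S:
f = 2Ω sin φ = 2 × 7.29×10⁻⁵ × sin 50° = 1.12×10⁻⁴ s⁻¹
Geostrophic balance rearranged: |∂P/∂n| = f ρ V_g
|∂P/∂n| = 1.12×10⁻⁴ × 0.955 × 11.0 = 1.17×10⁻³ Pa/m

1.2×10⁻³ Pa/m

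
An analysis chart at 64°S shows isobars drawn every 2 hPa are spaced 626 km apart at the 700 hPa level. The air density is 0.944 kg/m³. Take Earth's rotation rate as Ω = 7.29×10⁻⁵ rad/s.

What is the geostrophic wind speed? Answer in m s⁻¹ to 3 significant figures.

2.58 m s⁻¹

Coriolis parameter at 64°S:
f = 2Ω sin φ = 2 × 7.29×10⁻⁵ × sin 64° = 1.31×10⁻⁴ s⁻¹
Pressure gradient: |∂P/∂n| = 200 Pa / 626000 m = 3.19×10⁻⁴ Pa/m
Geostrophic balance (pressure-gradient force = Coriolis force):
V_g = (1/(fρ)) |∂P/∂n| = 3.19×10⁻⁴ / (1.31×10⁻⁴ × 0.944) = 2.58 m/s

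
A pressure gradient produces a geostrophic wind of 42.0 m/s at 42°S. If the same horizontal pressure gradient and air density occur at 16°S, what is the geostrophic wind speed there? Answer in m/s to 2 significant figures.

With the same pressure gradient and density, V_g ∝ 1/f ∝ 1/sin φ.
V₂ = V₁ · sin φ₁ / sin φ₂ = 42.0 × sin 42° / sin 16°
V₂ = 42.0 × 0.6691/0.2756 = 100 m/s

100 m/s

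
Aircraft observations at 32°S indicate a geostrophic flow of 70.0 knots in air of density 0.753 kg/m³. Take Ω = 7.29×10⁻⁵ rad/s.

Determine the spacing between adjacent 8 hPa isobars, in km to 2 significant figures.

Coriolis parameter at 32°S:
f = 2Ω sin φ = 2 × 7.29×10⁻⁵ × sin 32° = 7.73×10⁻⁵ s⁻¹
Wind speed in SI: 70.0 knots = 36.0 m/s
Geostrophic balance rearranged: |∂P/∂n| = f ρ V_g
|∂P/∂n| = 7.73×10⁻⁵ × 0.753 × 36.0 = 2.10×10⁻³ Pa/m
Isobar spacing: Δn = ΔP/|∂P/∂n| = 800 Pa / 2.10×10⁻³ Pa/m = 381849 m ≈ 380 km

380 km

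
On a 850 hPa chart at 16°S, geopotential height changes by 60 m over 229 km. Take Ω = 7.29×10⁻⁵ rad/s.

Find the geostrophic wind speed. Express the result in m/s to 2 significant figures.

Coriolis parameter at 16°S:
f = 2Ω sin φ = 2 × 7.29×10⁻⁵ × sin 16° = 4.02×10⁻⁵ s⁻¹
Height gradient: |∂Z/∂n| = 60 m / 229000 m = 2.62×10⁻⁴
On a pressure surface, geostrophic balance gives V_g = (g/f)|∂Z/∂n|:
V_g = 9.81 × 2.62×10⁻⁴ / 4.02×10⁻⁵ = 64.0 m/s

64 m/s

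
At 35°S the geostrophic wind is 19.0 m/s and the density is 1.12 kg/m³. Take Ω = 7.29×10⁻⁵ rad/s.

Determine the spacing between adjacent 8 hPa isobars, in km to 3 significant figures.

Coriolis parameter at 35°S:
f = 2Ω sin φ = 2 × 7.29×10⁻⁵ × sin 35° = 8.36×10⁻⁵ s⁻¹
Geostrophic balance rearranged: |∂P/∂n| = f ρ V_g
|∂P/∂n| = 8.36×10⁻⁵ × 1.12 × 19.0 = 1.78×10⁻³ Pa/m
Isobar spacing: Δn = ΔP/|∂P/∂n| = 800 Pa / 1.78×10⁻³ Pa/m = 449541 m ≈ 450 km

450 km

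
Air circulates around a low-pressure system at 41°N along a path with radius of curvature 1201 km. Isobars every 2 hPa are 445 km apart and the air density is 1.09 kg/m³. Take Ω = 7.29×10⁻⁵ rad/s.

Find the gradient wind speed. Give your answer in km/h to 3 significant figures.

Coriolis parameter at 41°N:
f = 2Ω sin φ = 2 × 7.29×10⁻⁵ × sin 41° = 9.57×10⁻⁵ s⁻¹
Pressure gradient: |∂P/∂n| = 200 Pa / 445000 m = 4.49×10⁻⁴ Pa/m
Geostrophic speed: V_g = |∂P/∂n|/(fρ) = 4.49×10⁻⁴/(9.57×10⁻⁵ × 1.09) = 4.31 m/s
Around a low, centrifugal force acts outward with Coriolis, so pressure-gradient force balances both:
(1/ρ)|∂P/∂n| = fV + V²/R  →  V² + fR·V − fR·V_g = 0
With fR = 9.57×10⁻⁵ × 1201×10³ m = 115 m/s:
V = [−fR + √((fR)² + 4 fR V_g)]/2 = [−115 + √(115² + 4×115×4.31)]/2 = 4.16 m/s
Subgeostrophic (V < V_g = 4.31 m/s), as expected around a low.
Converting: 4.16 m/s × 3.6 = 15.0 km/h

15.0 km/h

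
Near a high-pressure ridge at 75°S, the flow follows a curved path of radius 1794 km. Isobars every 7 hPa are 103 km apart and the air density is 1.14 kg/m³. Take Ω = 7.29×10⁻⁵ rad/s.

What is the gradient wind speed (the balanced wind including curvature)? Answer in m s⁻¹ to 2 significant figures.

54 m s⁻¹

Coriolis parameter at 75°S:
f = 2Ω sin φ = 2 × 7.29×10⁻⁵ × sin 75° = 1.41×10⁻⁴ s⁻¹
Pressure gradient: |∂P/∂n| = 700 Pa / 103000 m = 6.80×10⁻³ Pa/m
Geostrophic speed: V_g = |∂P/∂n|/(fρ) = 6.80×10⁻³/(1.41×10⁻⁴ × 1.14) = 42.3 m/s
Around a high, pressure-gradient force acts outward with centrifugal, so Coriolis balances both:
fV = (1/ρ)|∂P/∂n| + V²/R  →  V² − fR·V + fR·V_g = 0
With fR = 1.41×10⁻⁴ × 1794×10³ m = 253 m/s:
V = [fR − √((fR)² − 4 fR V_g)]/2 = [253 − √(253² − 4×253×42.3)]/2 = 53.8 m/s
Supergeostrophic (V > V_g = 42.3 m/s), as expected around a high.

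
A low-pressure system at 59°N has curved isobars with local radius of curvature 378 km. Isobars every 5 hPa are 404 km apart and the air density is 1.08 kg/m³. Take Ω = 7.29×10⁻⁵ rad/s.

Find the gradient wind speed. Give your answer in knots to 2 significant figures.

15 knots

Coriolis parameter at 59°N:
f = 2Ω sin φ = 2 × 7.29×10⁻⁵ × sin 59° = 1.25×10⁻⁴ s⁻¹
Pressure gradient: |∂P/∂n| = 500 Pa / 404000 m = 1.24×10⁻³ Pa/m
Geostrophic speed: V_g = |∂P/∂n|/(fρ) = 1.24×10⁻³/(1.25×10⁻⁴ × 1.08) = 9.17 m/s
Around a low, centrifugal force acts outward with Coriolis, so pressure-gradient force balances both:
(1/ρ)|∂P/∂n| = fV + V²/R  →  V² + fR·V − fR·V_g = 0
With fR = 1.25×10⁻⁴ × 378×10³ m = 47.2 m/s:
V = [−fR + √((fR)² + 4 fR V_g)]/2 = [−47.2 + √(47.2² + 4×47.2×9.17)]/2 = 7.86 m/s
Subgeostrophic (V < V_g = 9.17 m/s), as expected around a low.
Converting: 7.86 m/s × 1.944 = 15 knots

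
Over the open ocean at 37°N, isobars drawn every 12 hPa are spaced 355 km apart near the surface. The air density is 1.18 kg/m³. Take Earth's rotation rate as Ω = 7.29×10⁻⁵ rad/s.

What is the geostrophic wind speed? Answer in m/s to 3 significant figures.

32.6 m/s

Coriolis parameter at 37°N:
f = 2Ω sin φ = 2 × 7.29×10⁻⁵ × sin 37° = 8.77×10⁻⁵ s⁻¹
Pressure gradient: |∂P/∂n| = 1200 Pa / 355000 m = 3.38×10⁻³ Pa/m
Geostrophic balance (pressure-gradient force = Coriolis force):
V_g = (1/(fρ)) |∂P/∂n| = 3.38×10⁻³ / (8.77×10⁻⁵ × 1.18) = 32.6 m/s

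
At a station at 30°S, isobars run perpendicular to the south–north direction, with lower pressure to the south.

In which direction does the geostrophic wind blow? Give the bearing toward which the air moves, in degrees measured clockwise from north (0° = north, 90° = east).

The pressure-gradient force points toward the south (bearing 180°).
Geostrophic balance: in the Southern Hemisphere the Coriolis force deflects motion to the left, so the geostrophic wind blows 90° to the left of the pressure-gradient force (low pressure on the right).
Rotating 180° by 90° counterclockwise gives 090° — the wind blows toward the east.

090°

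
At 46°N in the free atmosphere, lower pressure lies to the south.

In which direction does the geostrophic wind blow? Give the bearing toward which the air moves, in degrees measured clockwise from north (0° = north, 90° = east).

The pressure-gradient force points toward the south (bearing 180°).
Geostrophic balance: in the Northern Hemisphere the Coriolis force deflects motion to the right, so the geostrophic wind blows 90° to the right of the pressure-gradient force (low pressure on the left).
Rotating 180° by 90° clockwise gives 270° — the wind blows toward the west.

270°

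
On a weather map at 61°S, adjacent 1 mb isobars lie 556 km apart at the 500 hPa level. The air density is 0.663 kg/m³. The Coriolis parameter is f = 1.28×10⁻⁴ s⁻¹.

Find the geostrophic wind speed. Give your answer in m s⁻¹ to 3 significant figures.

Pressure gradient: |∂P/∂n| = 100 Pa / 556000 m = 1.80×10⁻⁴ Pa/m
Geostrophic balance (pressure-gradient force = Coriolis force):
V_g = (1/(fρ)) |∂P/∂n| = 1.80×10⁻⁴ / (1.28×10⁻⁴ × 0.663) = 2.12 m/s

2.12 m s⁻¹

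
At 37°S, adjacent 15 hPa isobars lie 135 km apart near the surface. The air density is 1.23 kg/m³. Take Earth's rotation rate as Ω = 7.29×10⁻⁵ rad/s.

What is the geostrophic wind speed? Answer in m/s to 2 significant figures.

100 m/s

Coriolis parameter at 37°S:
f = 2Ω sin φ = 2 × 7.29×10⁻⁵ × sin 37° = 8.77×10⁻⁵ s⁻¹
Pressure gradient: |∂P/∂n| = 1500 Pa / 135000 m = 1.11×10⁻² Pa/m
Geostrophic balance (pressure-gradient force = Coriolis force):
V_g = (1/(fρ)) |∂P/∂n| = 1.11×10⁻² / (8.77×10⁻⁵ × 1.23) = 103 m/s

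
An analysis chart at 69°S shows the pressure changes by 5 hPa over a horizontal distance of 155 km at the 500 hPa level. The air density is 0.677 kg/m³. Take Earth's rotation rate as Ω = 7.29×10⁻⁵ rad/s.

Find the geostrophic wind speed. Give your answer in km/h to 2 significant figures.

Coriolis parameter at 69°S:
f = 2Ω sin φ = 2 × 7.29×10⁻⁵ × sin 69° = 1.36×10⁻⁴ s⁻¹
Pressure gradient: |∂P/∂n| = 500 Pa / 155000 m = 3.23×10⁻³ Pa/m
Geostrophic balance (pressure-gradient force = Coriolis force):
V_g = (1/(fρ)) |∂P/∂n| = 3.23×10⁻³ / (1.36×10⁻⁴ × 0.677) = 35.0 m/s
Converting: 35.0 m/s × 3.6 = 130 km/h

130 km/h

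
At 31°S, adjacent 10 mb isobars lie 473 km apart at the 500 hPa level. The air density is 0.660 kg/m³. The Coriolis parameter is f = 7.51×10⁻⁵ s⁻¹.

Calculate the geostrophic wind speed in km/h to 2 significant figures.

150 km/h

Pressure gradient: |∂P/∂n| = 1000 Pa / 473000 m = 2.11×10⁻³ Pa/m
Geostrophic balance (pressure-gradient force = Coriolis force):
V_g = (1/(fρ)) |∂P/∂n| = 2.11×10⁻³ / (7.51×10⁻⁵ × 0.660) = 42.7 m/s
Converting: 42.7 m/s × 3.6 = 150 km/h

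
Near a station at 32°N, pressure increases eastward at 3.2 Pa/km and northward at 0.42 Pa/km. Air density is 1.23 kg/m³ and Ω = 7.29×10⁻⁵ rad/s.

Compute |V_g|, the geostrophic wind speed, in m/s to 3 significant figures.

34.0 m/s

Coriolis parameter at 32°N:
f = 2Ω sin φ = 2 × 7.29×10⁻⁵ × sin 32° = 7.73×10⁻⁵ s⁻¹
Component geostrophic relations (x east, y north):
u_g = −(1/(fρ)) ∂P/∂y,  v_g = (1/(fρ)) ∂P/∂x
u_g = −(0.42×10⁻³)/(7.73×10⁻⁵ × 1.23) = −4.42 m/s;  v_g = (3.2×10⁻³)/(7.73×10⁻⁵ × 1.23) = 33.7 m/s
|V_g| = √(u_g² + v_g²) = 34.0 m/s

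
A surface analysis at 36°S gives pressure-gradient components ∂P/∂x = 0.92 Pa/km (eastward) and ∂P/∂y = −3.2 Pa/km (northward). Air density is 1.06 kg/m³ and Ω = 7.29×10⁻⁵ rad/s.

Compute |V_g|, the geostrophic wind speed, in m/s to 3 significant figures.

36.7 m/s

Coriolis parameter at 36°S:
f = 2Ω sin φ = 2 × 7.29×10⁻⁵ × sin 36° = 8.57×10⁻⁵ s⁻¹
In the Southern Hemisphere f is negative: f = −8.57×10⁻⁵ s⁻¹.
Component geostrophic relations (x east, y north):
u_g = −(1/(fρ)) ∂P/∂y,  v_g = (1/(fρ)) ∂P/∂x
u_g = −(−3.2×10⁻³)/(−8.57×10⁻⁵ × 1.06) = −35.2 m/s;  v_g = (0.92×10⁻³)/(−8.57×10⁻⁵ × 1.06) = −10.1 m/s
|V_g| = √(u_g² + v_g²) = 36.7 m/s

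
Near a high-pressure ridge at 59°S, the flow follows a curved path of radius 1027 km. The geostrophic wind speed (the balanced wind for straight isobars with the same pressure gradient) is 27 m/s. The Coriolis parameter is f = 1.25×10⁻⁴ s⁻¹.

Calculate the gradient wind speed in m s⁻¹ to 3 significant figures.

38.6 m s⁻¹

Around a high, pressure-gradient force acts outward with centrifugal, so Coriolis balances both:
fV = (1/ρ)|∂P/∂n| + V²/R  →  V² − fR·V + fR·V_g = 0
With fR = 1.25×10⁻⁴ × 1027×10³ m = 128 m/s:
V = [fR − √((fR)² − 4 fR V_g)]/2 = [128 − √(128² − 4×128×27)]/2 = 38.6 m/s
Supergeostrophic (V > V_g = 27 m/s), as expected around a high.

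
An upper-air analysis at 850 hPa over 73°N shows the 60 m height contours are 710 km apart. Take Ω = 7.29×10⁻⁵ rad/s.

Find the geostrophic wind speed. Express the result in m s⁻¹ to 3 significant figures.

Coriolis parameter at 73°N:
f = 2Ω sin φ = 2 × 7.29×10⁻⁵ × sin 73° = 1.39×10⁻⁴ s⁻¹
Height gradient: |∂Z/∂n| = 60 m / 710000 m = 8.45×10⁻⁵
On a pressure surface, geostrophic balance gives V_g = (g/f)|∂Z/∂n|:
V_g = 9.81 × 8.45×10⁻⁵ / 1.39×10⁻⁴ = 5.95 m/s

5.95 m s⁻¹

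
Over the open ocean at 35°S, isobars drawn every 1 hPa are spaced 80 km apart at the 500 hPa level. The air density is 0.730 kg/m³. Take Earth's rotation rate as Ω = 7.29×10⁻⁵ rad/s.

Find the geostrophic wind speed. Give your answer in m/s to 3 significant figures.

20.5 m/s

Coriolis parameter at 35°S:
f = 2Ω sin φ = 2 × 7.29×10⁻⁵ × sin 35° = 8.36×10⁻⁵ s⁻¹
Pressure gradient: |∂P/∂n| = 100 Pa / 80000 m = 1.25×10⁻³ Pa/m
Geostrophic balance (pressure-gradient force = Coriolis force):
V_g = (1/(fρ)) |∂P/∂n| = 1.25×10⁻³ / (8.36×10⁻⁵ × 0.730) = 20.5 m/s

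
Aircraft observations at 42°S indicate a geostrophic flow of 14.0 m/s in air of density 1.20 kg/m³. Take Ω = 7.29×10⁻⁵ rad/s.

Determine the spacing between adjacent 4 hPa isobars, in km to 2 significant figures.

240 km

Coriolis parameter at 42°S:
f = 2Ω sin φ = 2 × 7.29×10⁻⁵ × sin 42° = 9.76×10⁻⁵ s⁻¹
Geostrophic balance rearranged: |∂P/∂n| = f ρ V_g
|∂P/∂n| = 9.76×10⁻⁵ × 1.20 × 14.0 = 1.64×10⁻³ Pa/m
Isobar spacing: Δn = ΔP/|∂P/∂n| = 400 Pa / 1.64×10⁻³ Pa/m = 244052 m ≈ 240 km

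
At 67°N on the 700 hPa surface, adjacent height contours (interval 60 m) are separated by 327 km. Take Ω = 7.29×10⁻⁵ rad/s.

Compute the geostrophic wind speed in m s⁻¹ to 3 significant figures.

Coriolis parameter at 67°N:
f = 2Ω sin φ = 2 × 7.29×10⁻⁵ × sin 67° = 1.34×10⁻⁴ s⁻¹
Height gradient: |∂Z/∂n| = 60 m / 327000 m = 1.83×10⁻⁴
On a pressure surface, geostrophic balance gives V_g = (g/f)|∂Z/∂n|:
V_g = 9.81 × 1.83×10⁻⁴ / 1.34×10⁻⁴ = 13.4 m/s

13.4 m s⁻¹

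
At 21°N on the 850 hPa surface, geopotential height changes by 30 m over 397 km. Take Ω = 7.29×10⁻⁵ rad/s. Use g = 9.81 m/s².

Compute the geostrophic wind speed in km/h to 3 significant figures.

51.1 km/h

Coriolis parameter at 21°N:
f = 2Ω sin φ = 2 × 7.29×10⁻⁵ × sin 21° = 5.23×10⁻⁵ s⁻¹
Height gradient: |∂Z/∂n| = 30 m / 397000 m = 7.56×10⁻⁵
On a pressure surface, geostrophic balance gives V_g = (g/f)|∂Z/∂n|:
V_g = 9.81 × 7.56×10⁻⁵ / 5.23×10⁻⁵ = 14.2 m/s
Converting: 14.2 m/s × 3.6 = 51.1 km/h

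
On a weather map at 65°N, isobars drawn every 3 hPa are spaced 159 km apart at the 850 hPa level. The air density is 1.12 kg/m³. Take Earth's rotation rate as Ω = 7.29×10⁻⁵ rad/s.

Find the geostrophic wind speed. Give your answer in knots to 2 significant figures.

25 knots

Coriolis parameter at 65°N:
f = 2Ω sin φ = 2 × 7.29×10⁻⁵ × sin 65° = 1.32×10⁻⁴ s⁻¹
Pressure gradient: |∂P/∂n| = 300 Pa / 159000 m = 1.89×10⁻³ Pa/m
Geostrophic balance (pressure-gradient force = Coriolis force):
V_g = (1/(fρ)) |∂P/∂n| = 1.89×10⁻³ / (1.32×10⁻⁴ × 1.12) = 12.7 m/s
Converting: 12.7 m/s × 1.944 = 25 knots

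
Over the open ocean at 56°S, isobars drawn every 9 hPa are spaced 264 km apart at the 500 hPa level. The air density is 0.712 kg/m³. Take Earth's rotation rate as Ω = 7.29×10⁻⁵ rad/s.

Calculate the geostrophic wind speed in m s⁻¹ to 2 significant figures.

40 m s⁻¹

Coriolis parameter at 56°S:
f = 2Ω sin φ = 2 × 7.29×10⁻⁵ × sin 56° = 1.21×10⁻⁴ s⁻¹
Pressure gradient: |∂P/∂n| = 900 Pa / 264000 m = 3.41×10⁻³ Pa/m
Geostrophic balance (pressure-gradient force = Coriolis force):
V_g = (1/(fρ)) |∂P/∂n| = 3.41×10⁻³ / (1.21×10⁻⁴ × 0.712) = 39.6 m/s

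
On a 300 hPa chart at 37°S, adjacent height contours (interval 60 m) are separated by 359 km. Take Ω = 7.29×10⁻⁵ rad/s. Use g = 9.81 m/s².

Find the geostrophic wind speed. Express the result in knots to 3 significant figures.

Coriolis parameter at 37°S:
f = 2Ω sin φ = 2 × 7.29×10⁻⁵ × sin 37° = 8.77×10⁻⁵ s⁻¹
Height gradient: |∂Z/∂n| = 60 m / 359000 m = 1.67×10⁻⁴
On a pressure surface, geostrophic balance gives V_g = (g/f)|∂Z/∂n|:
V_g = 9.81 × 1.67×10⁻⁴ / 8.77×10⁻⁵ = 18.7 m/s
Converting: 18.7 m/s × 1.944 = 36.3 knots

36.3 knots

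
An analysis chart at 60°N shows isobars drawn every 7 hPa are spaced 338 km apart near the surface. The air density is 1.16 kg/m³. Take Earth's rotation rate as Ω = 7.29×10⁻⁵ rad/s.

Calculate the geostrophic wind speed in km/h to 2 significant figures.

51 km/h

Coriolis parameter at 60°N:
f = 2Ω sin φ = 2 × 7.29×10⁻⁵ × sin 60° = 1.26×10⁻⁴ s⁻¹
Pressure gradient: |∂P/∂n| = 700 Pa / 338000 m = 2.07×10⁻³ Pa/m
Geostrophic balance (pressure-gradient force = Coriolis force):
V_g = (1/(fρ)) |∂P/∂n| = 2.07×10⁻³ / (1.26×10⁻⁴ × 1.16) = 14.1 m/s
Converting: 14.1 m/s × 3.6 = 51 km/h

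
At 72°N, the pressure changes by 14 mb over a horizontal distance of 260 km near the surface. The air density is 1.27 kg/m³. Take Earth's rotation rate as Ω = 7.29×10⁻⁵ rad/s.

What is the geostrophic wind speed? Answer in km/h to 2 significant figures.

110 km/h

Coriolis parameter at 72°N:
f = 2Ω sin φ = 2 × 7.29×10⁻⁵ × sin 72° = 1.39×10⁻⁴ s⁻¹
Pressure gradient: |∂P/∂n| = 1400 Pa / 260000 m = 5.38×10⁻³ Pa/m
Geostrophic balance (pressure-gradient force = Coriolis force):
V_g = (1/(fρ)) |∂P/∂n| = 5.38×10⁻³ / (1.39×10⁻⁴ × 1.27) = 30.6 m/s
Converting: 30.6 m/s × 3.6 = 110 km/h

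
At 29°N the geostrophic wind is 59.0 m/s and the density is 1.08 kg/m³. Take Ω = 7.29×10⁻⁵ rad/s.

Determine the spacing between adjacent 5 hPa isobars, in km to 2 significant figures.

Coriolis parameter at 29°N:
f = 2Ω sin φ = 2 × 7.29×10⁻⁵ × sin 29° = 7.07×10⁻⁵ s⁻¹
Geostrophic balance rearranged: |∂P/∂n| = f ρ V_g
|∂P/∂n| = 7.07×10⁻⁵ × 1.08 × 59.0 = 4.50×10⁻³ Pa/m
Isobar spacing: Δn = ΔP/|∂P/∂n| = 500 Pa / 4.50×10⁻³ Pa/m = 111011 m ≈ 110 km

110 km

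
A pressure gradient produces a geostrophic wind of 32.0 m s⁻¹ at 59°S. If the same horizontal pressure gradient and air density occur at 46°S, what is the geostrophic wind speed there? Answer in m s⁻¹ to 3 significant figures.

With the same pressure gradient and density, V_g ∝ 1/f ∝ 1/sin φ.
V₂ = V₁ · sin φ₁ / sin φ₂ = 32.0 × sin 59° / sin 46°
V₂ = 32.0 × 0.8572/0.7193 = 38.1 m s⁻¹

38.1 m s⁻¹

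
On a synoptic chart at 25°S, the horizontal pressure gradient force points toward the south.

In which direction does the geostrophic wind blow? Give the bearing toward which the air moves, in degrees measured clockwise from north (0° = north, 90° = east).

The pressure-gradient force points toward the south (bearing 180°).
Geostrophic balance: in the Southern Hemisphere the Coriolis force deflects motion to the left, so the geostrophic wind blows 90° to the left of the pressure-gradient force (low pressure on the right).
Rotating 180° by 90° counterclockwise gives 090° — the wind blows toward the east.

090°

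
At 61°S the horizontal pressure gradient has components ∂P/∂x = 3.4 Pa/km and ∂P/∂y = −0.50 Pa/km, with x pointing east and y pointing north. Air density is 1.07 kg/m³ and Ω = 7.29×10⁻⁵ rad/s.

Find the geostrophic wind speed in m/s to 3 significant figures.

Coriolis parameter at 61°S:
f = 2Ω sin φ = 2 × 7.29×10⁻⁵ × sin 61° = 1.28×10⁻⁴ s⁻¹
In the Southern Hemisphere f is negative: f = −1.28×10⁻⁴ s⁻¹.
Component geostrophic relations (x east, y north):
u_g = −(1/(fρ)) ∂P/∂y,  v_g = (1/(fρ)) ∂P/∂x
u_g = −(−0.50×10⁻³)/(−1.28×10⁻⁴ × 1.07) = −3.66 m/s;  v_g = (3.4×10⁻³)/(−1.28×10⁻⁴ × 1.07) = −24.9 m/s
|V_g| = √(u_g² + v_g²) = 25.2 m/s

25.2 m/s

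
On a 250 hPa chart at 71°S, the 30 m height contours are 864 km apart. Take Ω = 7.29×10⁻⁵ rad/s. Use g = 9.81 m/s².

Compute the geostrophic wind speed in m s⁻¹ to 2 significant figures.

Coriolis parameter at 71°S:
f = 2Ω sin φ = 2 × 7.29×10⁻⁵ × sin 71° = 1.38×10⁻⁴ s⁻¹
Height gradient: |∂Z/∂n| = 30 m / 864000 m = 3.47×10⁻⁵
On a pressure surface, geostrophic balance gives V_g = (g/f)|∂Z/∂n|:
V_g = 9.81 × 3.47×10⁻⁵ / 1.38×10⁻⁴ = 2.47 m/s

2.5 m s⁻¹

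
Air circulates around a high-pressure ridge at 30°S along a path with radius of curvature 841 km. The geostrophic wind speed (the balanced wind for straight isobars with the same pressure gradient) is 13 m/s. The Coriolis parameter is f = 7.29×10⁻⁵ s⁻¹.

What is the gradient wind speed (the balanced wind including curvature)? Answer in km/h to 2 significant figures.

Around a high, pressure-gradient force acts outward with centrifugal, so Coriolis balances both:
fV = (1/ρ)|∂P/∂n| + V²/R  →  V² − fR·V + fR·V_g = 0
With fR = 7.29×10⁻⁵ × 841×10³ m = 61.3 m/s:
V = [fR − √((fR)² − 4 fR V_g)]/2 = [61.3 − √(61.3² − 4×61.3×13)]/2 = 18.7 m/s
Supergeostrophic (V > V_g = 13 m/s), as expected around a high.
Converting: 18.7 m/s × 3.6 = 67 km/h

67 km/h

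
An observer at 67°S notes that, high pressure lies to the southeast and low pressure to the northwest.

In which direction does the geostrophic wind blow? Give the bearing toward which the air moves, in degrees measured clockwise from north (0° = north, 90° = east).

The pressure-gradient force points toward the northwest (bearing 315°).
Geostrophic balance: in the Southern Hemisphere the Coriolis force deflects motion to the left, so the geostrophic wind blows 90° to the left of the pressure-gradient force (low pressure on the right).
Rotating 315° by 90° counterclockwise gives 225° — the wind blows toward the southwest.

225°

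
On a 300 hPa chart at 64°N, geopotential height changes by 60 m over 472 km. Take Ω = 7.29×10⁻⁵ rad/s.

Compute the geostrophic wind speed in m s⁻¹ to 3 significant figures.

Coriolis parameter at 64°N:
f = 2Ω sin φ = 2 × 7.29×10⁻⁵ × sin 64° = 1.31×10⁻⁴ s⁻¹
Height gradient: |∂Z/∂n| = 60 m / 472000 m = 1.27×10⁻⁴
On a pressure surface, geostrophic balance gives V_g = (g/f)|∂Z/∂n|:
V_g = 9.81 × 1.27×10⁻⁴ / 1.31×10⁻⁴ = 9.52 m/s

9.52 m s⁻¹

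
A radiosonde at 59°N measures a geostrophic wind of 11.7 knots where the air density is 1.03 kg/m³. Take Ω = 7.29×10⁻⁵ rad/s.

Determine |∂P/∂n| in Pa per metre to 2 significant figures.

7.7×10⁻⁴ Pa/m

Coriolis parameter at 59°N:
f = 2Ω sin φ = 2 × 7.29×10⁻⁵ × sin 59° = 1.25×10⁻⁴ s⁻¹
Wind speed in SI: 11.7 knots = 6.02 m/s
Geostrophic balance rearranged: |∂P/∂n| = f ρ V_g
|∂P/∂n| = 1.25×10⁻⁴ × 1.03 × 6.02 = 7.75×10⁻⁴ Pa/m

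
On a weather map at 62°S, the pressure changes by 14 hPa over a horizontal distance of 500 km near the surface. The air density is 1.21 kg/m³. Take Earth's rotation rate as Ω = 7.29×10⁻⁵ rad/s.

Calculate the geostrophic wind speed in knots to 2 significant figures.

35 knots

Coriolis parameter at 62°S:
f = 2Ω sin φ = 2 × 7.29×10⁻⁵ × sin 62° = 1.29×10⁻⁴ s⁻¹
Pressure gradient: |∂P/∂n| = 1400 Pa / 500000 m = 2.80×10⁻³ Pa/m
Geostrophic balance (pressure-gradient force = Coriolis force):
V_g = (1/(fρ)) |∂P/∂n| = 2.80×10⁻³ / (1.29×10⁻⁴ × 1.21) = 18.0 m/s
Converting: 18.0 m/s × 1.944 = 35 knots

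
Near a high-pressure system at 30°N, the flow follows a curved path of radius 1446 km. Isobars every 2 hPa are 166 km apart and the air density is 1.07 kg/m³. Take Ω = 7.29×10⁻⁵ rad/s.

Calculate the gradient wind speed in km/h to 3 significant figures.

67.7 km/h

Coriolis parameter at 30°N:
f = 2Ω sin φ = 2 × 7.29×10⁻⁵ × sin 30° = 7.29×10⁻⁵ s⁻¹
Pressure gradient: |∂P/∂n| = 200 Pa / 166000 m = 1.20×10⁻³ Pa/m
Geostrophic speed: V_g = |∂P/∂n|/(fρ) = 1.20×10⁻³/(7.29×10⁻⁵ × 1.07) = 15.4 m/s
Around a high, pressure-gradient force acts outward with centrifugal, so Coriolis balances both:
fV = (1/ρ)|∂P/∂n| + V²/R  →  V² − fR·V + fR·V_g = 0
With fR = 7.29×10⁻⁵ × 1446×10³ m = 105 m/s:
V = [fR − √((fR)² − 4 fR V_g)]/2 = [105 − √(105² − 4×105×15.4)]/2 = 18.8 m/s
Supergeostrophic (V > V_g = 15.4 m/s), as expected around a high.
Converting: 18.8 m/s × 3.6 = 67.7 km/h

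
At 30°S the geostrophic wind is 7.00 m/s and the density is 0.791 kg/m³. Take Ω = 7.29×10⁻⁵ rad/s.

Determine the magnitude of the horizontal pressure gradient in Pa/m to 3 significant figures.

4.04×10⁻⁴ Pa/m

Coriolis parameter at 30°S:
f = 2Ω sin φ = 2 × 7.29×10⁻⁵ × sin 30° = 7.29×10⁻⁵ s⁻¹
Geostrophic balance rearranged: |∂P/∂n| = f ρ V_g
|∂P/∂n| = 7.29×10⁻⁵ × 0.791 × 7.00 = 4.04×10⁻⁴ Pa/m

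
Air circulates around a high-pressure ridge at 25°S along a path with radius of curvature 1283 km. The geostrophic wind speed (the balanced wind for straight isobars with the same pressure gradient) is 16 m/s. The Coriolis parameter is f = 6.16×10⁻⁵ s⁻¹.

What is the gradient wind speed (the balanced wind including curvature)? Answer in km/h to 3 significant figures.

80.2 km/h

Around a high, pressure-gradient force acts outward with centrifugal, so Coriolis balances both:
fV = (1/ρ)|∂P/∂n| + V²/R  →  V² − fR·V + fR·V_g = 0
With fR = 6.16×10⁻⁵ × 1283×10³ m = 79.0 m/s:
V = [fR − √((fR)² − 4 fR V_g)]/2 = [79.0 − √(79.0² − 4×79.0×16)]/2 = 22.3 m/s
Supergeostrophic (V > V_g = 16 m/s), as expected around a high.
Converting: 22.3 m/s × 3.6 = 80.2 km/h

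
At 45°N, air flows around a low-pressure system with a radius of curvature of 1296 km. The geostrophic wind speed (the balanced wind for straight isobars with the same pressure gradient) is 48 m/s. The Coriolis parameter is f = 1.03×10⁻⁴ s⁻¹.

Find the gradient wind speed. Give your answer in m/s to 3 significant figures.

37.5 m/s

Around a low, centrifugal force acts outward with Coriolis, so pressure-gradient force balances both:
(1/ρ)|∂P/∂n| = fV + V²/R  →  V² + fR·V − fR·V_g = 0
With fR = 1.03×10⁻⁴ × 1296×10³ m = 133 m/s:
V = [−fR + √((fR)² + 4 fR V_g)]/2 = [−133 + √(133² + 4×133×48)]/2 = 37.5 m/s
Subgeostrophic (V < V_g = 48 m/s), as expected around a low.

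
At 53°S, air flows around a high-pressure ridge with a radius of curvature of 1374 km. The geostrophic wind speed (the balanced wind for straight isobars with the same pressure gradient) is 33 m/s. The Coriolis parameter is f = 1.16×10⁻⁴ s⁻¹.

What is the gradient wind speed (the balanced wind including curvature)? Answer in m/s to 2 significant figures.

47 m/s

Around a high, pressure-gradient force acts outward with centrifugal, so Coriolis balances both:
fV = (1/ρ)|∂P/∂n| + V²/R  →  V² − fR·V + fR·V_g = 0
With fR = 1.16×10⁻⁴ × 1374×10³ m = 159 m/s:
V = [fR − √((fR)² − 4 fR V_g)]/2 = [159 − √(159² − 4×159×33)]/2 = 46.7 m/s
Supergeostrophic (V > V_g = 33 m/s), as expected around a high.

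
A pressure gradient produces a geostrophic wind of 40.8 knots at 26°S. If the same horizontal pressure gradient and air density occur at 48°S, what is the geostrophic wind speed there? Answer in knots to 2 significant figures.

With the same pressure gradient and density, V_g ∝ 1/f ∝ 1/sin φ.
V₂ = V₁ · sin φ₁ / sin φ₂ = 40.8 × sin 26° / sin 48°
V₂ = 40.8 × 0.4384/0.7431 = 24 knots

24 knots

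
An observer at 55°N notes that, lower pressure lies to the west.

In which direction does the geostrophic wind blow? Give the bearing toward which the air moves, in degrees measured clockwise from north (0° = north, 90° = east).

The pressure-gradient force points toward the west (bearing 270°).
Geostrophic balance: in the Northern Hemisphere the Coriolis force deflects motion to the right, so the geostrophic wind blows 90° to the right of the pressure-gradient force (low pressure on the left).
Rotating 270° by 90° clockwise gives 000° — the wind blows toward the north.

000°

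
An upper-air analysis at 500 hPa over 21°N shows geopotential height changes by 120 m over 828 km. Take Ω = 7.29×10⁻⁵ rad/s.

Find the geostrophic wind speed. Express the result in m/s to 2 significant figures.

Coriolis parameter at 21°N:
f = 2Ω sin φ = 2 × 7.29×10⁻⁵ × sin 21° = 5.23×10⁻⁵ s⁻¹
Height gradient: |∂Z/∂n| = 120 m / 828000 m = 1.45×10⁻⁴
On a pressure surface, geostrophic balance gives V_g = (g/f)|∂Z/∂n|:
V_g = 9.81 × 1.45×10⁻⁴ / 5.23×10⁻⁵ = 27.2 m/s

27 m/s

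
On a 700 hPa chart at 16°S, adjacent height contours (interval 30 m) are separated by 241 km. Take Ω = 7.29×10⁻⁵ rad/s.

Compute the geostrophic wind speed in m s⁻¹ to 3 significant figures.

30.4 m s⁻¹

Coriolis parameter at 16°S:
f = 2Ω sin φ = 2 × 7.29×10⁻⁵ × sin 16° = 4.02×10⁻⁵ s⁻¹
Height gradient: |∂Z/∂n| = 30 m / 241000 m = 1.24×10⁻⁴
On a pressure surface, geostrophic balance gives V_g = (g/f)|∂Z/∂n|:
V_g = 9.81 × 1.24×10⁻⁴ / 4.02×10⁻⁵ = 30.4 m/s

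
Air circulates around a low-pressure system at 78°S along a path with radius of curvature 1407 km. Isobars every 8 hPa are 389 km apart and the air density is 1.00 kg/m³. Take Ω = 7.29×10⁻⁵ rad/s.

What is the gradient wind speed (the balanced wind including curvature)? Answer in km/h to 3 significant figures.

48.6 km/h

Coriolis parameter at 78°S:
f = 2Ω sin φ = 2 × 7.29×10⁻⁵ × sin 78° = 1.43×10⁻⁴ s⁻¹
Pressure gradient: |∂P/∂n| = 800 Pa / 389000 m = 2.06×10⁻³ Pa/m
Geostrophic speed: V_g = |∂P/∂n|/(fρ) = 2.06×10⁻³/(1.43×10⁻⁴ × 1.00) = 14.4 m/s
Around a low, centrifugal force acts outward with Coriolis, so pressure-gradient force balances both:
(1/ρ)|∂P/∂n| = fV + V²/R  →  V² + fR·V − fR·V_g = 0
With fR = 1.43×10⁻⁴ × 1407×10³ m = 201 m/s:
V = [−fR + √((fR)² + 4 fR V_g)]/2 = [−201 + √(201² + 4×201×14.4)]/2 = 13.5 m/s
Subgeostrophic (V < V_g = 14.4 m/s), as expected around a low.
Converting: 13.5 m/s × 3.6 = 48.6 km/h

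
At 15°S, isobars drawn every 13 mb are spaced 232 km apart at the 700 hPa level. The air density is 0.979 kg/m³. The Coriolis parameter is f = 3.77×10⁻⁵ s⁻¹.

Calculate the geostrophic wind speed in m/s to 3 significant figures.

Pressure gradient: |∂P/∂n| = 1300 Pa / 232000 m = 5.60×10⁻³ Pa/m
Geostrophic balance (pressure-gradient force = Coriolis force):
V_g = (1/(fρ)) |∂P/∂n| = 5.60×10⁻³ / (3.77×10⁻⁵ × 0.979) = 152 m/s

152 m/s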